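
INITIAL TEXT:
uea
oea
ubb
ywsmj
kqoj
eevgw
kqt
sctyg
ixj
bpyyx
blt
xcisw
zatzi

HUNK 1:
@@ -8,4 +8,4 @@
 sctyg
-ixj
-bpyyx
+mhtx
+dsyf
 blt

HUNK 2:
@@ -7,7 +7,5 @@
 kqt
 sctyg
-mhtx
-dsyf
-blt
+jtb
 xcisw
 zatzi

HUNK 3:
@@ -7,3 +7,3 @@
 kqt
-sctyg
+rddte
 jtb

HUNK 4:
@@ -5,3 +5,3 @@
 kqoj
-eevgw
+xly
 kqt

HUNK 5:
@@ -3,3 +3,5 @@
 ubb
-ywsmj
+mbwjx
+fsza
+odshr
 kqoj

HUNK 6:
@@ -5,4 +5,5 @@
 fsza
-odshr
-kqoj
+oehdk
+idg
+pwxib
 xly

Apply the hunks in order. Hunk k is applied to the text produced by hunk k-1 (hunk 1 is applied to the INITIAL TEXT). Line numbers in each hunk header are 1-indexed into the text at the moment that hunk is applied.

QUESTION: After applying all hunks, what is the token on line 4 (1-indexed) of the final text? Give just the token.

Hunk 1: at line 8 remove [ixj,bpyyx] add [mhtx,dsyf] -> 13 lines: uea oea ubb ywsmj kqoj eevgw kqt sctyg mhtx dsyf blt xcisw zatzi
Hunk 2: at line 7 remove [mhtx,dsyf,blt] add [jtb] -> 11 lines: uea oea ubb ywsmj kqoj eevgw kqt sctyg jtb xcisw zatzi
Hunk 3: at line 7 remove [sctyg] add [rddte] -> 11 lines: uea oea ubb ywsmj kqoj eevgw kqt rddte jtb xcisw zatzi
Hunk 4: at line 5 remove [eevgw] add [xly] -> 11 lines: uea oea ubb ywsmj kqoj xly kqt rddte jtb xcisw zatzi
Hunk 5: at line 3 remove [ywsmj] add [mbwjx,fsza,odshr] -> 13 lines: uea oea ubb mbwjx fsza odshr kqoj xly kqt rddte jtb xcisw zatzi
Hunk 6: at line 5 remove [odshr,kqoj] add [oehdk,idg,pwxib] -> 14 lines: uea oea ubb mbwjx fsza oehdk idg pwxib xly kqt rddte jtb xcisw zatzi
Final line 4: mbwjx

Answer: mbwjx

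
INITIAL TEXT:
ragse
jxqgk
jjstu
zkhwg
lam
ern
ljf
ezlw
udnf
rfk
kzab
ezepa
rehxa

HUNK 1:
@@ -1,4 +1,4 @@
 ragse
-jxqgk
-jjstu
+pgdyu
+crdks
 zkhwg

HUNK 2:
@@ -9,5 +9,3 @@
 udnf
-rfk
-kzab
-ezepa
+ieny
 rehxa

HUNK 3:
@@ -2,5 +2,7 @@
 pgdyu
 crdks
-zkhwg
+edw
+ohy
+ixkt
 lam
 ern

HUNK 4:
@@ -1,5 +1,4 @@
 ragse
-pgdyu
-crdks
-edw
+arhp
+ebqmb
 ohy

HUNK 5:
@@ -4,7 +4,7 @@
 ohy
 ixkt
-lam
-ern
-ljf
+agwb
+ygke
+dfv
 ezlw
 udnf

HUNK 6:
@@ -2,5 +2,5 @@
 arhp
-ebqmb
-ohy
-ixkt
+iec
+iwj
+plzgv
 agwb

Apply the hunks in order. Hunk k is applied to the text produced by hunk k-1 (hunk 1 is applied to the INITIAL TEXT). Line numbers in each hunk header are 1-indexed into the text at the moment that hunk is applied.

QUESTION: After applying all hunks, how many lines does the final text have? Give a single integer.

Answer: 12

Derivation:
Hunk 1: at line 1 remove [jxqgk,jjstu] add [pgdyu,crdks] -> 13 lines: ragse pgdyu crdks zkhwg lam ern ljf ezlw udnf rfk kzab ezepa rehxa
Hunk 2: at line 9 remove [rfk,kzab,ezepa] add [ieny] -> 11 lines: ragse pgdyu crdks zkhwg lam ern ljf ezlw udnf ieny rehxa
Hunk 3: at line 2 remove [zkhwg] add [edw,ohy,ixkt] -> 13 lines: ragse pgdyu crdks edw ohy ixkt lam ern ljf ezlw udnf ieny rehxa
Hunk 4: at line 1 remove [pgdyu,crdks,edw] add [arhp,ebqmb] -> 12 lines: ragse arhp ebqmb ohy ixkt lam ern ljf ezlw udnf ieny rehxa
Hunk 5: at line 4 remove [lam,ern,ljf] add [agwb,ygke,dfv] -> 12 lines: ragse arhp ebqmb ohy ixkt agwb ygke dfv ezlw udnf ieny rehxa
Hunk 6: at line 2 remove [ebqmb,ohy,ixkt] add [iec,iwj,plzgv] -> 12 lines: ragse arhp iec iwj plzgv agwb ygke dfv ezlw udnf ieny rehxa
Final line count: 12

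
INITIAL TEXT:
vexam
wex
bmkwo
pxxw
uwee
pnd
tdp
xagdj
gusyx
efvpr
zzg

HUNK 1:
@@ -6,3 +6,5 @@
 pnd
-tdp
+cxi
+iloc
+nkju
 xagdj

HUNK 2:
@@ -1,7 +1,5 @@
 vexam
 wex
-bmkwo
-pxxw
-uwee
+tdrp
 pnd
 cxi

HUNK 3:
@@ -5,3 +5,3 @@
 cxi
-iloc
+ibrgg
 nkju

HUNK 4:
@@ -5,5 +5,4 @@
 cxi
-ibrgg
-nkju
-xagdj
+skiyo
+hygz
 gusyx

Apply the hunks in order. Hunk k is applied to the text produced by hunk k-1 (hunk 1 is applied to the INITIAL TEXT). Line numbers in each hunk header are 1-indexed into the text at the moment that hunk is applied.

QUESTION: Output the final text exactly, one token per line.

Hunk 1: at line 6 remove [tdp] add [cxi,iloc,nkju] -> 13 lines: vexam wex bmkwo pxxw uwee pnd cxi iloc nkju xagdj gusyx efvpr zzg
Hunk 2: at line 1 remove [bmkwo,pxxw,uwee] add [tdrp] -> 11 lines: vexam wex tdrp pnd cxi iloc nkju xagdj gusyx efvpr zzg
Hunk 3: at line 5 remove [iloc] add [ibrgg] -> 11 lines: vexam wex tdrp pnd cxi ibrgg nkju xagdj gusyx efvpr zzg
Hunk 4: at line 5 remove [ibrgg,nkju,xagdj] add [skiyo,hygz] -> 10 lines: vexam wex tdrp pnd cxi skiyo hygz gusyx efvpr zzg

Answer: vexam
wex
tdrp
pnd
cxi
skiyo
hygz
gusyx
efvpr
zzg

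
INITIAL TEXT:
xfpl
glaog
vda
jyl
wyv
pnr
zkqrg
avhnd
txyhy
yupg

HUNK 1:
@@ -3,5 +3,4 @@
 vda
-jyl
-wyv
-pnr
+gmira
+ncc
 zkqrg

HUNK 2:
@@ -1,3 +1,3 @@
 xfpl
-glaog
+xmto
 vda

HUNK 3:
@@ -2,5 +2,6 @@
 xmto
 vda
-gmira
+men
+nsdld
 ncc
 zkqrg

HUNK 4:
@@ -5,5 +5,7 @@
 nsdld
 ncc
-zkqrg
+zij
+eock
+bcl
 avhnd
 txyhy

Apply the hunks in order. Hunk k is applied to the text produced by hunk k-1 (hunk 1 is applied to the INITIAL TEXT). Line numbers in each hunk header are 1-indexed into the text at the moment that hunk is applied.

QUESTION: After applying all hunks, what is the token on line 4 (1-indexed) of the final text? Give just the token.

Answer: men

Derivation:
Hunk 1: at line 3 remove [jyl,wyv,pnr] add [gmira,ncc] -> 9 lines: xfpl glaog vda gmira ncc zkqrg avhnd txyhy yupg
Hunk 2: at line 1 remove [glaog] add [xmto] -> 9 lines: xfpl xmto vda gmira ncc zkqrg avhnd txyhy yupg
Hunk 3: at line 2 remove [gmira] add [men,nsdld] -> 10 lines: xfpl xmto vda men nsdld ncc zkqrg avhnd txyhy yupg
Hunk 4: at line 5 remove [zkqrg] add [zij,eock,bcl] -> 12 lines: xfpl xmto vda men nsdld ncc zij eock bcl avhnd txyhy yupg
Final line 4: men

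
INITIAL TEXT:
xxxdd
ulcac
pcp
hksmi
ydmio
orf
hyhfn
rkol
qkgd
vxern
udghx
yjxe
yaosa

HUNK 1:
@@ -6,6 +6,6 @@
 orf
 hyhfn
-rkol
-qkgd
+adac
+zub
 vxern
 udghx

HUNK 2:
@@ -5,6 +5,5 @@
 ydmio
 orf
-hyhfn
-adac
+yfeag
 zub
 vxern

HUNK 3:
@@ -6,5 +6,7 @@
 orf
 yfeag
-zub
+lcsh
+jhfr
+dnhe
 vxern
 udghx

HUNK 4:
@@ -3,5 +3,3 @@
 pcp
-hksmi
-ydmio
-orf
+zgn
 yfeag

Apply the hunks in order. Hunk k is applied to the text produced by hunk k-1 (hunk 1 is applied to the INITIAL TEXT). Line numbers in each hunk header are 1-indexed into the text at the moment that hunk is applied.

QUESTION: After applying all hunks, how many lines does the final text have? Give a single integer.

Answer: 12

Derivation:
Hunk 1: at line 6 remove [rkol,qkgd] add [adac,zub] -> 13 lines: xxxdd ulcac pcp hksmi ydmio orf hyhfn adac zub vxern udghx yjxe yaosa
Hunk 2: at line 5 remove [hyhfn,adac] add [yfeag] -> 12 lines: xxxdd ulcac pcp hksmi ydmio orf yfeag zub vxern udghx yjxe yaosa
Hunk 3: at line 6 remove [zub] add [lcsh,jhfr,dnhe] -> 14 lines: xxxdd ulcac pcp hksmi ydmio orf yfeag lcsh jhfr dnhe vxern udghx yjxe yaosa
Hunk 4: at line 3 remove [hksmi,ydmio,orf] add [zgn] -> 12 lines: xxxdd ulcac pcp zgn yfeag lcsh jhfr dnhe vxern udghx yjxe yaosa
Final line count: 12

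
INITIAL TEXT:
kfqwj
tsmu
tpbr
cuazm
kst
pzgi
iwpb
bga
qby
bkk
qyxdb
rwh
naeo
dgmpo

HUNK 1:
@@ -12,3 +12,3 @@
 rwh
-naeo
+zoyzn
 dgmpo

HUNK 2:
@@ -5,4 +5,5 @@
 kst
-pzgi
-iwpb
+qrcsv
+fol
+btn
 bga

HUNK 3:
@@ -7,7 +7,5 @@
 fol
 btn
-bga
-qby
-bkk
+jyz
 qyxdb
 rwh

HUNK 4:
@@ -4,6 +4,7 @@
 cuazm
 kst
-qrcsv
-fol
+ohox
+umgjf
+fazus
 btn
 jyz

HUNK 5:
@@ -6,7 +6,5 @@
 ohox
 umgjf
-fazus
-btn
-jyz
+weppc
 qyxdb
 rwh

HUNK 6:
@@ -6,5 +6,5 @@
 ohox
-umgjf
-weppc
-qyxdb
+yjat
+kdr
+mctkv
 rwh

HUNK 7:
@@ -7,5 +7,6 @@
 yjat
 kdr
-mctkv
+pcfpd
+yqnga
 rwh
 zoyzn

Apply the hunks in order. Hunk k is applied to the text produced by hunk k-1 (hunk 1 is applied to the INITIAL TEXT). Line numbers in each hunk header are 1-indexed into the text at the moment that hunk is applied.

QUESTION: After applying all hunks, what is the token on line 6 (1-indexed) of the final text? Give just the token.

Hunk 1: at line 12 remove [naeo] add [zoyzn] -> 14 lines: kfqwj tsmu tpbr cuazm kst pzgi iwpb bga qby bkk qyxdb rwh zoyzn dgmpo
Hunk 2: at line 5 remove [pzgi,iwpb] add [qrcsv,fol,btn] -> 15 lines: kfqwj tsmu tpbr cuazm kst qrcsv fol btn bga qby bkk qyxdb rwh zoyzn dgmpo
Hunk 3: at line 7 remove [bga,qby,bkk] add [jyz] -> 13 lines: kfqwj tsmu tpbr cuazm kst qrcsv fol btn jyz qyxdb rwh zoyzn dgmpo
Hunk 4: at line 4 remove [qrcsv,fol] add [ohox,umgjf,fazus] -> 14 lines: kfqwj tsmu tpbr cuazm kst ohox umgjf fazus btn jyz qyxdb rwh zoyzn dgmpo
Hunk 5: at line 6 remove [fazus,btn,jyz] add [weppc] -> 12 lines: kfqwj tsmu tpbr cuazm kst ohox umgjf weppc qyxdb rwh zoyzn dgmpo
Hunk 6: at line 6 remove [umgjf,weppc,qyxdb] add [yjat,kdr,mctkv] -> 12 lines: kfqwj tsmu tpbr cuazm kst ohox yjat kdr mctkv rwh zoyzn dgmpo
Hunk 7: at line 7 remove [mctkv] add [pcfpd,yqnga] -> 13 lines: kfqwj tsmu tpbr cuazm kst ohox yjat kdr pcfpd yqnga rwh zoyzn dgmpo
Final line 6: ohox

Answer: ohox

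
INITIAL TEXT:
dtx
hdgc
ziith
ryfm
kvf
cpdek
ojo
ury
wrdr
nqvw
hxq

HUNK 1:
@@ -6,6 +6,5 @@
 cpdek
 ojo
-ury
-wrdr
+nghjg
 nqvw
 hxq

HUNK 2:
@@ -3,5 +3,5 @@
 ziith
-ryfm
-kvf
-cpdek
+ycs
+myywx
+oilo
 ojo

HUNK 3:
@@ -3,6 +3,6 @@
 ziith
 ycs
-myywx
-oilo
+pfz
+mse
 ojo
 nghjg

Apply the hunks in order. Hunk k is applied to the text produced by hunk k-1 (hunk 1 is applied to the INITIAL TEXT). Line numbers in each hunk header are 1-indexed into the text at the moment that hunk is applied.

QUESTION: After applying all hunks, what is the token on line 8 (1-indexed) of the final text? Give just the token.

Answer: nghjg

Derivation:
Hunk 1: at line 6 remove [ury,wrdr] add [nghjg] -> 10 lines: dtx hdgc ziith ryfm kvf cpdek ojo nghjg nqvw hxq
Hunk 2: at line 3 remove [ryfm,kvf,cpdek] add [ycs,myywx,oilo] -> 10 lines: dtx hdgc ziith ycs myywx oilo ojo nghjg nqvw hxq
Hunk 3: at line 3 remove [myywx,oilo] add [pfz,mse] -> 10 lines: dtx hdgc ziith ycs pfz mse ojo nghjg nqvw hxq
Final line 8: nghjg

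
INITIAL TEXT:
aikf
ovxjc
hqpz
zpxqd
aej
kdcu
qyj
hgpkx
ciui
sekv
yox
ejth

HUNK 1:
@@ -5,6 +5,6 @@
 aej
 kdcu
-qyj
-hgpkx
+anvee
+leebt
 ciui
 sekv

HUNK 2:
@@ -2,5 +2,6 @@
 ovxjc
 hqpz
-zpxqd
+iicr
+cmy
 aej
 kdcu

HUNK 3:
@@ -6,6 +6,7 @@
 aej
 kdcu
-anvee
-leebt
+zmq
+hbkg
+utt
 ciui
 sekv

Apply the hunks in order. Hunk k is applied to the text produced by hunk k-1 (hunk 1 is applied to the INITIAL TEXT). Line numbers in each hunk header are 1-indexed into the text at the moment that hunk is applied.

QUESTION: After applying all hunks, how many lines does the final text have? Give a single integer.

Hunk 1: at line 5 remove [qyj,hgpkx] add [anvee,leebt] -> 12 lines: aikf ovxjc hqpz zpxqd aej kdcu anvee leebt ciui sekv yox ejth
Hunk 2: at line 2 remove [zpxqd] add [iicr,cmy] -> 13 lines: aikf ovxjc hqpz iicr cmy aej kdcu anvee leebt ciui sekv yox ejth
Hunk 3: at line 6 remove [anvee,leebt] add [zmq,hbkg,utt] -> 14 lines: aikf ovxjc hqpz iicr cmy aej kdcu zmq hbkg utt ciui sekv yox ejth
Final line count: 14

Answer: 14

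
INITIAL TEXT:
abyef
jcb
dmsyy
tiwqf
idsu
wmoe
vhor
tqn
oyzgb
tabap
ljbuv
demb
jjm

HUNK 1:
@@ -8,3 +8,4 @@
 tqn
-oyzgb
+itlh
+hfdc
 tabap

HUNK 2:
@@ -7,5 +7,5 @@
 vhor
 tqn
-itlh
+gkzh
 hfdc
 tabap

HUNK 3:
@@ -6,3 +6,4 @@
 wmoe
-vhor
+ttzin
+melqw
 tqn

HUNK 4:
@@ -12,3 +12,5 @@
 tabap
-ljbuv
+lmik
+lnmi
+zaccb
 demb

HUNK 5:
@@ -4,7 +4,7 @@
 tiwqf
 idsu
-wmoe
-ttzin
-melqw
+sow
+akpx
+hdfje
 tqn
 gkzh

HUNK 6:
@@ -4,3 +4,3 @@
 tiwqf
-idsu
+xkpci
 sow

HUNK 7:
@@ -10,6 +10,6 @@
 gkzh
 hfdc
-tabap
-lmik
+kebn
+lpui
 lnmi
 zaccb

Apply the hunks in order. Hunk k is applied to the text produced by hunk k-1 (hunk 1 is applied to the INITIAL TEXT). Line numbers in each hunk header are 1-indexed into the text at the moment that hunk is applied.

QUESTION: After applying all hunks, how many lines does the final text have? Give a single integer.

Hunk 1: at line 8 remove [oyzgb] add [itlh,hfdc] -> 14 lines: abyef jcb dmsyy tiwqf idsu wmoe vhor tqn itlh hfdc tabap ljbuv demb jjm
Hunk 2: at line 7 remove [itlh] add [gkzh] -> 14 lines: abyef jcb dmsyy tiwqf idsu wmoe vhor tqn gkzh hfdc tabap ljbuv demb jjm
Hunk 3: at line 6 remove [vhor] add [ttzin,melqw] -> 15 lines: abyef jcb dmsyy tiwqf idsu wmoe ttzin melqw tqn gkzh hfdc tabap ljbuv demb jjm
Hunk 4: at line 12 remove [ljbuv] add [lmik,lnmi,zaccb] -> 17 lines: abyef jcb dmsyy tiwqf idsu wmoe ttzin melqw tqn gkzh hfdc tabap lmik lnmi zaccb demb jjm
Hunk 5: at line 4 remove [wmoe,ttzin,melqw] add [sow,akpx,hdfje] -> 17 lines: abyef jcb dmsyy tiwqf idsu sow akpx hdfje tqn gkzh hfdc tabap lmik lnmi zaccb demb jjm
Hunk 6: at line 4 remove [idsu] add [xkpci] -> 17 lines: abyef jcb dmsyy tiwqf xkpci sow akpx hdfje tqn gkzh hfdc tabap lmik lnmi zaccb demb jjm
Hunk 7: at line 10 remove [tabap,lmik] add [kebn,lpui] -> 17 lines: abyef jcb dmsyy tiwqf xkpci sow akpx hdfje tqn gkzh hfdc kebn lpui lnmi zaccb demb jjm
Final line count: 17

Answer: 17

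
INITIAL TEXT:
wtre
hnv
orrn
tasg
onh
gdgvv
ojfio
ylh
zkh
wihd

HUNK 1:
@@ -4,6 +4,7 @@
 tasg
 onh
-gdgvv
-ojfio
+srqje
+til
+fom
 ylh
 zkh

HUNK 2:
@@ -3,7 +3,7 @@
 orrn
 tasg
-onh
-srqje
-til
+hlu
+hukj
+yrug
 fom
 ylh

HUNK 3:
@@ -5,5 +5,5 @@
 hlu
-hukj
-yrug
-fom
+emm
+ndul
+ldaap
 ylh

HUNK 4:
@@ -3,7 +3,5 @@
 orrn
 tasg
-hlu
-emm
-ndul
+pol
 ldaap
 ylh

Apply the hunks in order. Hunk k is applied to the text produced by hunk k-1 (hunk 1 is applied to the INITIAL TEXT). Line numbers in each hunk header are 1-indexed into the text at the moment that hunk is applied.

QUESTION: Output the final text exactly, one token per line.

Hunk 1: at line 4 remove [gdgvv,ojfio] add [srqje,til,fom] -> 11 lines: wtre hnv orrn tasg onh srqje til fom ylh zkh wihd
Hunk 2: at line 3 remove [onh,srqje,til] add [hlu,hukj,yrug] -> 11 lines: wtre hnv orrn tasg hlu hukj yrug fom ylh zkh wihd
Hunk 3: at line 5 remove [hukj,yrug,fom] add [emm,ndul,ldaap] -> 11 lines: wtre hnv orrn tasg hlu emm ndul ldaap ylh zkh wihd
Hunk 4: at line 3 remove [hlu,emm,ndul] add [pol] -> 9 lines: wtre hnv orrn tasg pol ldaap ylh zkh wihd

Answer: wtre
hnv
orrn
tasg
pol
ldaap
ylh
zkh
wihd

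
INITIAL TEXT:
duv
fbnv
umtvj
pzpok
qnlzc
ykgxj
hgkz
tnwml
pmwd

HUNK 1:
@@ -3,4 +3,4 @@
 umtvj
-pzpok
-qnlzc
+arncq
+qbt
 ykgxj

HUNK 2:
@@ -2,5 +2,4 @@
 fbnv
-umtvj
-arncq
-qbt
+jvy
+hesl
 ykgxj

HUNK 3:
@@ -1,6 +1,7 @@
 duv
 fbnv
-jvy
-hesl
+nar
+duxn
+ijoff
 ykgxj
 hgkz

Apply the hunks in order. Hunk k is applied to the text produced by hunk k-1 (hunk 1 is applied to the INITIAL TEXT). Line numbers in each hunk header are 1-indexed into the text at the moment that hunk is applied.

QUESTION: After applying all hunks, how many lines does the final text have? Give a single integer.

Hunk 1: at line 3 remove [pzpok,qnlzc] add [arncq,qbt] -> 9 lines: duv fbnv umtvj arncq qbt ykgxj hgkz tnwml pmwd
Hunk 2: at line 2 remove [umtvj,arncq,qbt] add [jvy,hesl] -> 8 lines: duv fbnv jvy hesl ykgxj hgkz tnwml pmwd
Hunk 3: at line 1 remove [jvy,hesl] add [nar,duxn,ijoff] -> 9 lines: duv fbnv nar duxn ijoff ykgxj hgkz tnwml pmwd
Final line count: 9

Answer: 9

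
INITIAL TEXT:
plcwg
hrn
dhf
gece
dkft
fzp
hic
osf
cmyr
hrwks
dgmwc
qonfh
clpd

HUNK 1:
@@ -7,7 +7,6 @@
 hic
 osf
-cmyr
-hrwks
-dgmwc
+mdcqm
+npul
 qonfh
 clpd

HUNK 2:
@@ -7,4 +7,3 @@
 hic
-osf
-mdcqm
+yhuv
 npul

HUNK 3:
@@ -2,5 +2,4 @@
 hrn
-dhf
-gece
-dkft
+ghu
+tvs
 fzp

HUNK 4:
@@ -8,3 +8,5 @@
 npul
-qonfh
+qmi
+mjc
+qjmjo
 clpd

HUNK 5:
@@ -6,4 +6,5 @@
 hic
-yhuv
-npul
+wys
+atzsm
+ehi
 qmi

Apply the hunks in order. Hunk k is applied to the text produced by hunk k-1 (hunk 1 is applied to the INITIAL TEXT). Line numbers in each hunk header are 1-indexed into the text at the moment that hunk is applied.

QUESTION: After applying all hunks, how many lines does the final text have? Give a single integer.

Hunk 1: at line 7 remove [cmyr,hrwks,dgmwc] add [mdcqm,npul] -> 12 lines: plcwg hrn dhf gece dkft fzp hic osf mdcqm npul qonfh clpd
Hunk 2: at line 7 remove [osf,mdcqm] add [yhuv] -> 11 lines: plcwg hrn dhf gece dkft fzp hic yhuv npul qonfh clpd
Hunk 3: at line 2 remove [dhf,gece,dkft] add [ghu,tvs] -> 10 lines: plcwg hrn ghu tvs fzp hic yhuv npul qonfh clpd
Hunk 4: at line 8 remove [qonfh] add [qmi,mjc,qjmjo] -> 12 lines: plcwg hrn ghu tvs fzp hic yhuv npul qmi mjc qjmjo clpd
Hunk 5: at line 6 remove [yhuv,npul] add [wys,atzsm,ehi] -> 13 lines: plcwg hrn ghu tvs fzp hic wys atzsm ehi qmi mjc qjmjo clpd
Final line count: 13

Answer: 13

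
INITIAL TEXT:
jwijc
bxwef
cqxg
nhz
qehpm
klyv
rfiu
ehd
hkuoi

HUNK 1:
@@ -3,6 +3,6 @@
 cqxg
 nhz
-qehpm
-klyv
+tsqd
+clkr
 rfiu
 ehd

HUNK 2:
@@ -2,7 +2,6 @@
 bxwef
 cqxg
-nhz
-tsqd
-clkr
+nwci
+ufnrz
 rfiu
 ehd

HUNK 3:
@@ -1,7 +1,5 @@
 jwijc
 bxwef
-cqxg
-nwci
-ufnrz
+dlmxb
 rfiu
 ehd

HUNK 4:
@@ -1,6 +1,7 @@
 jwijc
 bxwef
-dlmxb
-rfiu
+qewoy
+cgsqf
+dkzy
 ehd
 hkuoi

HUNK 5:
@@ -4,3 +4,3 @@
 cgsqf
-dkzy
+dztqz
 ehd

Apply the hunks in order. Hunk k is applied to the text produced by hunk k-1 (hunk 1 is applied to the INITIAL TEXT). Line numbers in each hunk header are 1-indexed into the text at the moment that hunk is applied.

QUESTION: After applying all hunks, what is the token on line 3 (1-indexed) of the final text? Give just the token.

Answer: qewoy

Derivation:
Hunk 1: at line 3 remove [qehpm,klyv] add [tsqd,clkr] -> 9 lines: jwijc bxwef cqxg nhz tsqd clkr rfiu ehd hkuoi
Hunk 2: at line 2 remove [nhz,tsqd,clkr] add [nwci,ufnrz] -> 8 lines: jwijc bxwef cqxg nwci ufnrz rfiu ehd hkuoi
Hunk 3: at line 1 remove [cqxg,nwci,ufnrz] add [dlmxb] -> 6 lines: jwijc bxwef dlmxb rfiu ehd hkuoi
Hunk 4: at line 1 remove [dlmxb,rfiu] add [qewoy,cgsqf,dkzy] -> 7 lines: jwijc bxwef qewoy cgsqf dkzy ehd hkuoi
Hunk 5: at line 4 remove [dkzy] add [dztqz] -> 7 lines: jwijc bxwef qewoy cgsqf dztqz ehd hkuoi
Final line 3: qewoy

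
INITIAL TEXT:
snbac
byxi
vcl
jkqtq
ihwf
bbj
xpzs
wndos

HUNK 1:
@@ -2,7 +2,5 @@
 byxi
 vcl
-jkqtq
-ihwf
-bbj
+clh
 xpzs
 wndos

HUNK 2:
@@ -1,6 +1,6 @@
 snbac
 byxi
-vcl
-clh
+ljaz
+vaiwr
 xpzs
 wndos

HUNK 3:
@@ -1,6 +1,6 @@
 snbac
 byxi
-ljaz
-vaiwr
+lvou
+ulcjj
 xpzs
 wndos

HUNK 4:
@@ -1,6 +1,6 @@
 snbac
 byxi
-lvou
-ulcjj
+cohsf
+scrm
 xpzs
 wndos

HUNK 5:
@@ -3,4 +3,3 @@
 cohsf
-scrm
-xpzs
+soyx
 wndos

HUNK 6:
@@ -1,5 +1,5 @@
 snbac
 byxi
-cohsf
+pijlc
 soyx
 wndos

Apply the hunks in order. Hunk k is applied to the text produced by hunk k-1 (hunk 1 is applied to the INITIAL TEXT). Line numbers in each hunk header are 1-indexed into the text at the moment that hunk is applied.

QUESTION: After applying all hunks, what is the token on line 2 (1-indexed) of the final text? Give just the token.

Answer: byxi

Derivation:
Hunk 1: at line 2 remove [jkqtq,ihwf,bbj] add [clh] -> 6 lines: snbac byxi vcl clh xpzs wndos
Hunk 2: at line 1 remove [vcl,clh] add [ljaz,vaiwr] -> 6 lines: snbac byxi ljaz vaiwr xpzs wndos
Hunk 3: at line 1 remove [ljaz,vaiwr] add [lvou,ulcjj] -> 6 lines: snbac byxi lvou ulcjj xpzs wndos
Hunk 4: at line 1 remove [lvou,ulcjj] add [cohsf,scrm] -> 6 lines: snbac byxi cohsf scrm xpzs wndos
Hunk 5: at line 3 remove [scrm,xpzs] add [soyx] -> 5 lines: snbac byxi cohsf soyx wndos
Hunk 6: at line 1 remove [cohsf] add [pijlc] -> 5 lines: snbac byxi pijlc soyx wndos
Final line 2: byxi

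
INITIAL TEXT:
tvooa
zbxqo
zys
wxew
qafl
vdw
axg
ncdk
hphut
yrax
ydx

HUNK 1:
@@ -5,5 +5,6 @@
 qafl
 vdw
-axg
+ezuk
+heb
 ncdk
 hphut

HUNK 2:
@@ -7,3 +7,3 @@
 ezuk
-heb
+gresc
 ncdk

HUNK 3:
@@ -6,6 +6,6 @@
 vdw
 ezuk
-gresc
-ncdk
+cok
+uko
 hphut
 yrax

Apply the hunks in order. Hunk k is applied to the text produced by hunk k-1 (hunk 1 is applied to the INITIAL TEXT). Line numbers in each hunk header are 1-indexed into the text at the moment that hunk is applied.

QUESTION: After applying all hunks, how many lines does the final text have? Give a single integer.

Answer: 12

Derivation:
Hunk 1: at line 5 remove [axg] add [ezuk,heb] -> 12 lines: tvooa zbxqo zys wxew qafl vdw ezuk heb ncdk hphut yrax ydx
Hunk 2: at line 7 remove [heb] add [gresc] -> 12 lines: tvooa zbxqo zys wxew qafl vdw ezuk gresc ncdk hphut yrax ydx
Hunk 3: at line 6 remove [gresc,ncdk] add [cok,uko] -> 12 lines: tvooa zbxqo zys wxew qafl vdw ezuk cok uko hphut yrax ydx
Final line count: 12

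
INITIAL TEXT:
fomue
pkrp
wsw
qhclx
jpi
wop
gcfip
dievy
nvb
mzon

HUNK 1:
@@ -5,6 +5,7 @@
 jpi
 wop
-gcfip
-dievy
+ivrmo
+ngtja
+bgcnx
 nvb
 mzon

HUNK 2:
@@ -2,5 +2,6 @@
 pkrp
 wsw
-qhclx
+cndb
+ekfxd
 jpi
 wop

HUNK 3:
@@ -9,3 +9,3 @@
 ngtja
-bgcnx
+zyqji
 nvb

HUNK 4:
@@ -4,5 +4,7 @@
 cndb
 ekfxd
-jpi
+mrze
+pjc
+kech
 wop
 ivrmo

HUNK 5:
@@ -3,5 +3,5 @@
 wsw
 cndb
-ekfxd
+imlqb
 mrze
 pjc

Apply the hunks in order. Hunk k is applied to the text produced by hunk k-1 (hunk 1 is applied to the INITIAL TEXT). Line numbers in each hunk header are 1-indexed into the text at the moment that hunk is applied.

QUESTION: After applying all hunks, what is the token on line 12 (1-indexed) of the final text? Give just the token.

Hunk 1: at line 5 remove [gcfip,dievy] add [ivrmo,ngtja,bgcnx] -> 11 lines: fomue pkrp wsw qhclx jpi wop ivrmo ngtja bgcnx nvb mzon
Hunk 2: at line 2 remove [qhclx] add [cndb,ekfxd] -> 12 lines: fomue pkrp wsw cndb ekfxd jpi wop ivrmo ngtja bgcnx nvb mzon
Hunk 3: at line 9 remove [bgcnx] add [zyqji] -> 12 lines: fomue pkrp wsw cndb ekfxd jpi wop ivrmo ngtja zyqji nvb mzon
Hunk 4: at line 4 remove [jpi] add [mrze,pjc,kech] -> 14 lines: fomue pkrp wsw cndb ekfxd mrze pjc kech wop ivrmo ngtja zyqji nvb mzon
Hunk 5: at line 3 remove [ekfxd] add [imlqb] -> 14 lines: fomue pkrp wsw cndb imlqb mrze pjc kech wop ivrmo ngtja zyqji nvb mzon
Final line 12: zyqji

Answer: zyqji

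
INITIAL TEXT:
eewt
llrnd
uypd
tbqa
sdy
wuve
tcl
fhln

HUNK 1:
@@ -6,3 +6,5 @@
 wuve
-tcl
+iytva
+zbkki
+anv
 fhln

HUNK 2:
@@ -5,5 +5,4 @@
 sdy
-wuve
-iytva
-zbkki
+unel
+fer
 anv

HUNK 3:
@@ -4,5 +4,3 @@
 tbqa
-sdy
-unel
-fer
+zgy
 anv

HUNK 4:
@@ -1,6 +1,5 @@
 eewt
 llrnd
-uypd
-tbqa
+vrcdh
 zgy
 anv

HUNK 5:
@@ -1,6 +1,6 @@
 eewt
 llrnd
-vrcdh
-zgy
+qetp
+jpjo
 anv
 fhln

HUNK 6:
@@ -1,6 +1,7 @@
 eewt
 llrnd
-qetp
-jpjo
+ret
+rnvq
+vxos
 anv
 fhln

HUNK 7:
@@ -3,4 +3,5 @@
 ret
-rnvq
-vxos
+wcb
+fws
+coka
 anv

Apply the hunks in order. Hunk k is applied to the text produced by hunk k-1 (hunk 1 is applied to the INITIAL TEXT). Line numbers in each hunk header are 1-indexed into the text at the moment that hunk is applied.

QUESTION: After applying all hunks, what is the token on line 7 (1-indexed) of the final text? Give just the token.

Answer: anv

Derivation:
Hunk 1: at line 6 remove [tcl] add [iytva,zbkki,anv] -> 10 lines: eewt llrnd uypd tbqa sdy wuve iytva zbkki anv fhln
Hunk 2: at line 5 remove [wuve,iytva,zbkki] add [unel,fer] -> 9 lines: eewt llrnd uypd tbqa sdy unel fer anv fhln
Hunk 3: at line 4 remove [sdy,unel,fer] add [zgy] -> 7 lines: eewt llrnd uypd tbqa zgy anv fhln
Hunk 4: at line 1 remove [uypd,tbqa] add [vrcdh] -> 6 lines: eewt llrnd vrcdh zgy anv fhln
Hunk 5: at line 1 remove [vrcdh,zgy] add [qetp,jpjo] -> 6 lines: eewt llrnd qetp jpjo anv fhln
Hunk 6: at line 1 remove [qetp,jpjo] add [ret,rnvq,vxos] -> 7 lines: eewt llrnd ret rnvq vxos anv fhln
Hunk 7: at line 3 remove [rnvq,vxos] add [wcb,fws,coka] -> 8 lines: eewt llrnd ret wcb fws coka anv fhln
Final line 7: anv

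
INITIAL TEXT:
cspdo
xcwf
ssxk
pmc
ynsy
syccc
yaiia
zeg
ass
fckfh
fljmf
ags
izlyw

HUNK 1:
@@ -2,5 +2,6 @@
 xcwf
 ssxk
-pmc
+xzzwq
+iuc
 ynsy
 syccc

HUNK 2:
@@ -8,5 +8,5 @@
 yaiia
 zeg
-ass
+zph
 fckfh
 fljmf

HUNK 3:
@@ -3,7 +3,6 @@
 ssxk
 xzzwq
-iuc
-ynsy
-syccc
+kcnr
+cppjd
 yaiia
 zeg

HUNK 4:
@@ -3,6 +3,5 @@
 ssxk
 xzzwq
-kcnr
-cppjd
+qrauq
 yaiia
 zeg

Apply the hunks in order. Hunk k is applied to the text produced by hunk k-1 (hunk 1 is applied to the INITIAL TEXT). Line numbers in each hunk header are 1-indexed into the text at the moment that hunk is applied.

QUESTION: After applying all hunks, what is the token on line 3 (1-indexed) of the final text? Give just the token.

Hunk 1: at line 2 remove [pmc] add [xzzwq,iuc] -> 14 lines: cspdo xcwf ssxk xzzwq iuc ynsy syccc yaiia zeg ass fckfh fljmf ags izlyw
Hunk 2: at line 8 remove [ass] add [zph] -> 14 lines: cspdo xcwf ssxk xzzwq iuc ynsy syccc yaiia zeg zph fckfh fljmf ags izlyw
Hunk 3: at line 3 remove [iuc,ynsy,syccc] add [kcnr,cppjd] -> 13 lines: cspdo xcwf ssxk xzzwq kcnr cppjd yaiia zeg zph fckfh fljmf ags izlyw
Hunk 4: at line 3 remove [kcnr,cppjd] add [qrauq] -> 12 lines: cspdo xcwf ssxk xzzwq qrauq yaiia zeg zph fckfh fljmf ags izlyw
Final line 3: ssxk

Answer: ssxk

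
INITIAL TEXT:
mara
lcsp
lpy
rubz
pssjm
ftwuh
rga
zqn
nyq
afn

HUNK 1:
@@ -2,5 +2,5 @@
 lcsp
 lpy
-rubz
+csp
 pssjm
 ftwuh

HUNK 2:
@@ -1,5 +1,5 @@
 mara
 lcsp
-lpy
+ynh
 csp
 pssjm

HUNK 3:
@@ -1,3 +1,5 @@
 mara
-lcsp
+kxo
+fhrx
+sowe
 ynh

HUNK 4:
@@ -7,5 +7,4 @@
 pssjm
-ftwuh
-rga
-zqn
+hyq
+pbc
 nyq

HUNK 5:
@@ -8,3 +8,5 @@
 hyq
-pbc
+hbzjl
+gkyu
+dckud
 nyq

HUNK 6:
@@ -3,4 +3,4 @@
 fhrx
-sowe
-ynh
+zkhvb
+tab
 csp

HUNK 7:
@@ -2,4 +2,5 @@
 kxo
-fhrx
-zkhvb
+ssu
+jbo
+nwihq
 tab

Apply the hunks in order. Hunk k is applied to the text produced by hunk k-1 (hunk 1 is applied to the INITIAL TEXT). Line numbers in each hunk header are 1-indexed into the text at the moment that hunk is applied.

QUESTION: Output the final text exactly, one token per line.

Answer: mara
kxo
ssu
jbo
nwihq
tab
csp
pssjm
hyq
hbzjl
gkyu
dckud
nyq
afn

Derivation:
Hunk 1: at line 2 remove [rubz] add [csp] -> 10 lines: mara lcsp lpy csp pssjm ftwuh rga zqn nyq afn
Hunk 2: at line 1 remove [lpy] add [ynh] -> 10 lines: mara lcsp ynh csp pssjm ftwuh rga zqn nyq afn
Hunk 3: at line 1 remove [lcsp] add [kxo,fhrx,sowe] -> 12 lines: mara kxo fhrx sowe ynh csp pssjm ftwuh rga zqn nyq afn
Hunk 4: at line 7 remove [ftwuh,rga,zqn] add [hyq,pbc] -> 11 lines: mara kxo fhrx sowe ynh csp pssjm hyq pbc nyq afn
Hunk 5: at line 8 remove [pbc] add [hbzjl,gkyu,dckud] -> 13 lines: mara kxo fhrx sowe ynh csp pssjm hyq hbzjl gkyu dckud nyq afn
Hunk 6: at line 3 remove [sowe,ynh] add [zkhvb,tab] -> 13 lines: mara kxo fhrx zkhvb tab csp pssjm hyq hbzjl gkyu dckud nyq afn
Hunk 7: at line 2 remove [fhrx,zkhvb] add [ssu,jbo,nwihq] -> 14 lines: mara kxo ssu jbo nwihq tab csp pssjm hyq hbzjl gkyu dckud nyq afn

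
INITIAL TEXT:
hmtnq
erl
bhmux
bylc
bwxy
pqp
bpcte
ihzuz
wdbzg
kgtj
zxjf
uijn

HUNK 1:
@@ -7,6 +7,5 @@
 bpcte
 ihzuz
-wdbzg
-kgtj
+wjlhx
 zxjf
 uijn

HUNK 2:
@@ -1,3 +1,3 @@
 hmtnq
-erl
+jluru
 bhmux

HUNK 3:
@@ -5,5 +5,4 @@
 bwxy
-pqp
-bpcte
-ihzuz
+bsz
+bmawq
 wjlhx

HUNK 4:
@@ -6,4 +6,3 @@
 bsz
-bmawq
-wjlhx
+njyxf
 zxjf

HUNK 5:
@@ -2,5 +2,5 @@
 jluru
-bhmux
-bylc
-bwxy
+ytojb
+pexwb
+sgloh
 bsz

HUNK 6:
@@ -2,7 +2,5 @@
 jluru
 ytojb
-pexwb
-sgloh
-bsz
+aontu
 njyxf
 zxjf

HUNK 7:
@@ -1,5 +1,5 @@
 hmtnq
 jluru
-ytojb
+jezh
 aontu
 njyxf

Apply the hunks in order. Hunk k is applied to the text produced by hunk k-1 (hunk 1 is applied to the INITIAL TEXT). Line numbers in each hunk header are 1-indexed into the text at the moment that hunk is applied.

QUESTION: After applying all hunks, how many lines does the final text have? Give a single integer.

Hunk 1: at line 7 remove [wdbzg,kgtj] add [wjlhx] -> 11 lines: hmtnq erl bhmux bylc bwxy pqp bpcte ihzuz wjlhx zxjf uijn
Hunk 2: at line 1 remove [erl] add [jluru] -> 11 lines: hmtnq jluru bhmux bylc bwxy pqp bpcte ihzuz wjlhx zxjf uijn
Hunk 3: at line 5 remove [pqp,bpcte,ihzuz] add [bsz,bmawq] -> 10 lines: hmtnq jluru bhmux bylc bwxy bsz bmawq wjlhx zxjf uijn
Hunk 4: at line 6 remove [bmawq,wjlhx] add [njyxf] -> 9 lines: hmtnq jluru bhmux bylc bwxy bsz njyxf zxjf uijn
Hunk 5: at line 2 remove [bhmux,bylc,bwxy] add [ytojb,pexwb,sgloh] -> 9 lines: hmtnq jluru ytojb pexwb sgloh bsz njyxf zxjf uijn
Hunk 6: at line 2 remove [pexwb,sgloh,bsz] add [aontu] -> 7 lines: hmtnq jluru ytojb aontu njyxf zxjf uijn
Hunk 7: at line 1 remove [ytojb] add [jezh] -> 7 lines: hmtnq jluru jezh aontu njyxf zxjf uijn
Final line count: 7

Answer: 7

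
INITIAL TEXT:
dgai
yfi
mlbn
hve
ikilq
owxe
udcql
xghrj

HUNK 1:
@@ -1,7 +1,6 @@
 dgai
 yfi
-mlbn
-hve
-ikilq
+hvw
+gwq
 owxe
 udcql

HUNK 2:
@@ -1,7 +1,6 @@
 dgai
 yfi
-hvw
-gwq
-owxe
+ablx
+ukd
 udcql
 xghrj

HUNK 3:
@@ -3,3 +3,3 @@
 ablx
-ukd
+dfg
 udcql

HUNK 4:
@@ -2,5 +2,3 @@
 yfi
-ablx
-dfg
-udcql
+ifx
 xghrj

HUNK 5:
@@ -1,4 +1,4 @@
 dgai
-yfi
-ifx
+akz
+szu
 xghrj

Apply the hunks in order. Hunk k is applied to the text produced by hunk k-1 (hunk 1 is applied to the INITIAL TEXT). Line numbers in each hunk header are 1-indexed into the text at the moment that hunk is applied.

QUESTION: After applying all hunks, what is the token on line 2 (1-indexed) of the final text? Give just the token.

Hunk 1: at line 1 remove [mlbn,hve,ikilq] add [hvw,gwq] -> 7 lines: dgai yfi hvw gwq owxe udcql xghrj
Hunk 2: at line 1 remove [hvw,gwq,owxe] add [ablx,ukd] -> 6 lines: dgai yfi ablx ukd udcql xghrj
Hunk 3: at line 3 remove [ukd] add [dfg] -> 6 lines: dgai yfi ablx dfg udcql xghrj
Hunk 4: at line 2 remove [ablx,dfg,udcql] add [ifx] -> 4 lines: dgai yfi ifx xghrj
Hunk 5: at line 1 remove [yfi,ifx] add [akz,szu] -> 4 lines: dgai akz szu xghrj
Final line 2: akz

Answer: akz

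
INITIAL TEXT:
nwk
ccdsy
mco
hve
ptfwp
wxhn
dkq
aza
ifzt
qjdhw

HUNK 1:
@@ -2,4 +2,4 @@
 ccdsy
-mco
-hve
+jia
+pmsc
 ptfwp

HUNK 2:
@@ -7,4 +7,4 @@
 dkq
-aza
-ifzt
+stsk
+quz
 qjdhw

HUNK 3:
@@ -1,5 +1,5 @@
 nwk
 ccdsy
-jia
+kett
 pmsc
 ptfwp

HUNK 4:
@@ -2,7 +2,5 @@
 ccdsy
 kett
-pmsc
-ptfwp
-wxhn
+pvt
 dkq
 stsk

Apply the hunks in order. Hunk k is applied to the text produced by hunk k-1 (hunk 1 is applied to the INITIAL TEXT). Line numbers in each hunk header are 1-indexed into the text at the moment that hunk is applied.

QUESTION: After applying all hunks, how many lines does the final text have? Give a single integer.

Answer: 8

Derivation:
Hunk 1: at line 2 remove [mco,hve] add [jia,pmsc] -> 10 lines: nwk ccdsy jia pmsc ptfwp wxhn dkq aza ifzt qjdhw
Hunk 2: at line 7 remove [aza,ifzt] add [stsk,quz] -> 10 lines: nwk ccdsy jia pmsc ptfwp wxhn dkq stsk quz qjdhw
Hunk 3: at line 1 remove [jia] add [kett] -> 10 lines: nwk ccdsy kett pmsc ptfwp wxhn dkq stsk quz qjdhw
Hunk 4: at line 2 remove [pmsc,ptfwp,wxhn] add [pvt] -> 8 lines: nwk ccdsy kett pvt dkq stsk quz qjdhw
Final line count: 8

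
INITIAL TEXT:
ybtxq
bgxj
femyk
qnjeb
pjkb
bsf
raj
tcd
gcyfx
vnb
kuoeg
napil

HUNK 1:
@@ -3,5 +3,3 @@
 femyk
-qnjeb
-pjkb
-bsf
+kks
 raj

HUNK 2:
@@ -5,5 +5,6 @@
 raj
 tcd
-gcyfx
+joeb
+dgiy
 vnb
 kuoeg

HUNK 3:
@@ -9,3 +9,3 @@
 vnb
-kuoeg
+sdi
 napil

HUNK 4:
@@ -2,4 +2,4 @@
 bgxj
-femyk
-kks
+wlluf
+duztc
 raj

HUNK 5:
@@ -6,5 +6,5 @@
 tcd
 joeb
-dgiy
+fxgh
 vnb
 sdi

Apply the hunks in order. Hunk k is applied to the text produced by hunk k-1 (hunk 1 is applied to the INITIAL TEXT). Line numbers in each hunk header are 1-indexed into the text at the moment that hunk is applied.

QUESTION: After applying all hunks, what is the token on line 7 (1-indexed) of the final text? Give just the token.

Hunk 1: at line 3 remove [qnjeb,pjkb,bsf] add [kks] -> 10 lines: ybtxq bgxj femyk kks raj tcd gcyfx vnb kuoeg napil
Hunk 2: at line 5 remove [gcyfx] add [joeb,dgiy] -> 11 lines: ybtxq bgxj femyk kks raj tcd joeb dgiy vnb kuoeg napil
Hunk 3: at line 9 remove [kuoeg] add [sdi] -> 11 lines: ybtxq bgxj femyk kks raj tcd joeb dgiy vnb sdi napil
Hunk 4: at line 2 remove [femyk,kks] add [wlluf,duztc] -> 11 lines: ybtxq bgxj wlluf duztc raj tcd joeb dgiy vnb sdi napil
Hunk 5: at line 6 remove [dgiy] add [fxgh] -> 11 lines: ybtxq bgxj wlluf duztc raj tcd joeb fxgh vnb sdi napil
Final line 7: joeb

Answer: joeb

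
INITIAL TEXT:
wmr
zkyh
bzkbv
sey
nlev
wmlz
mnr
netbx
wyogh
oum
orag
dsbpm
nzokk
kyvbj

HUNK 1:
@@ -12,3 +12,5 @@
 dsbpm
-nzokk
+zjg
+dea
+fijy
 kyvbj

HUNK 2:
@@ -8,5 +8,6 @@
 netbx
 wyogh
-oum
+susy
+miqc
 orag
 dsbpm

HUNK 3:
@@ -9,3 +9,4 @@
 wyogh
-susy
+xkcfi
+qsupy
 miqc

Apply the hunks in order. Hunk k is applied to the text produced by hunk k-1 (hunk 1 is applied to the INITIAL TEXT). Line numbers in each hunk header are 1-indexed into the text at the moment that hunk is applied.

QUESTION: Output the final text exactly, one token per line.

Hunk 1: at line 12 remove [nzokk] add [zjg,dea,fijy] -> 16 lines: wmr zkyh bzkbv sey nlev wmlz mnr netbx wyogh oum orag dsbpm zjg dea fijy kyvbj
Hunk 2: at line 8 remove [oum] add [susy,miqc] -> 17 lines: wmr zkyh bzkbv sey nlev wmlz mnr netbx wyogh susy miqc orag dsbpm zjg dea fijy kyvbj
Hunk 3: at line 9 remove [susy] add [xkcfi,qsupy] -> 18 lines: wmr zkyh bzkbv sey nlev wmlz mnr netbx wyogh xkcfi qsupy miqc orag dsbpm zjg dea fijy kyvbj

Answer: wmr
zkyh
bzkbv
sey
nlev
wmlz
mnr
netbx
wyogh
xkcfi
qsupy
miqc
orag
dsbpm
zjg
dea
fijy
kyvbj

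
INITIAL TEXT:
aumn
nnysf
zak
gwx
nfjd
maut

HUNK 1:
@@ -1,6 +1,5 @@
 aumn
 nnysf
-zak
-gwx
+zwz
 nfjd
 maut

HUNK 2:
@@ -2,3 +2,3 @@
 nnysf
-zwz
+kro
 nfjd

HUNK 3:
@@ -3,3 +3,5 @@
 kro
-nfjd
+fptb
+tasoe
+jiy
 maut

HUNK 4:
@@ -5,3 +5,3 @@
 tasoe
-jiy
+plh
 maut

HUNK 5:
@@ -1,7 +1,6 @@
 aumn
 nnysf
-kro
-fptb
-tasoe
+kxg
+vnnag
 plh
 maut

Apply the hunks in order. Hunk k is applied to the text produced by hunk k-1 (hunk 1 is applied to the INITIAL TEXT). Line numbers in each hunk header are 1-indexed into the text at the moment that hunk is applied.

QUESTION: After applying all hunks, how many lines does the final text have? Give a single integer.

Answer: 6

Derivation:
Hunk 1: at line 1 remove [zak,gwx] add [zwz] -> 5 lines: aumn nnysf zwz nfjd maut
Hunk 2: at line 2 remove [zwz] add [kro] -> 5 lines: aumn nnysf kro nfjd maut
Hunk 3: at line 3 remove [nfjd] add [fptb,tasoe,jiy] -> 7 lines: aumn nnysf kro fptb tasoe jiy maut
Hunk 4: at line 5 remove [jiy] add [plh] -> 7 lines: aumn nnysf kro fptb tasoe plh maut
Hunk 5: at line 1 remove [kro,fptb,tasoe] add [kxg,vnnag] -> 6 lines: aumn nnysf kxg vnnag plh maut
Final line count: 6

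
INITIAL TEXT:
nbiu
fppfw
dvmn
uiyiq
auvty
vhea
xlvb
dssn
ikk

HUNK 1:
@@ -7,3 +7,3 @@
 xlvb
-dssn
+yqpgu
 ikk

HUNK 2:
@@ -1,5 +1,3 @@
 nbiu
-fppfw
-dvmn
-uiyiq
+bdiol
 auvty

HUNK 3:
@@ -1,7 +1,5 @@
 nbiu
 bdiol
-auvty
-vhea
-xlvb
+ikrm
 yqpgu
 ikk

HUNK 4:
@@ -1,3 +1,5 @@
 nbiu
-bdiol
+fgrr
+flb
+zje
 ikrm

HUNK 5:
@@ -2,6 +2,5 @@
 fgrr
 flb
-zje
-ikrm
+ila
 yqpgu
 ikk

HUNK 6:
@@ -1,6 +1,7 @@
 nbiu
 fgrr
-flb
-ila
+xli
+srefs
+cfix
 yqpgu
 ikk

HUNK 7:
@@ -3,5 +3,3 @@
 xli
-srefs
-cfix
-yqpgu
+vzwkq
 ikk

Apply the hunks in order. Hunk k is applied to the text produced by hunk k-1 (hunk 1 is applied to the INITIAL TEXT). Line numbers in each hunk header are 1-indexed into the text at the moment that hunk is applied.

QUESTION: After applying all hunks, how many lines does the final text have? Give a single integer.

Answer: 5

Derivation:
Hunk 1: at line 7 remove [dssn] add [yqpgu] -> 9 lines: nbiu fppfw dvmn uiyiq auvty vhea xlvb yqpgu ikk
Hunk 2: at line 1 remove [fppfw,dvmn,uiyiq] add [bdiol] -> 7 lines: nbiu bdiol auvty vhea xlvb yqpgu ikk
Hunk 3: at line 1 remove [auvty,vhea,xlvb] add [ikrm] -> 5 lines: nbiu bdiol ikrm yqpgu ikk
Hunk 4: at line 1 remove [bdiol] add [fgrr,flb,zje] -> 7 lines: nbiu fgrr flb zje ikrm yqpgu ikk
Hunk 5: at line 2 remove [zje,ikrm] add [ila] -> 6 lines: nbiu fgrr flb ila yqpgu ikk
Hunk 6: at line 1 remove [flb,ila] add [xli,srefs,cfix] -> 7 lines: nbiu fgrr xli srefs cfix yqpgu ikk
Hunk 7: at line 3 remove [srefs,cfix,yqpgu] add [vzwkq] -> 5 lines: nbiu fgrr xli vzwkq ikk
Final line count: 5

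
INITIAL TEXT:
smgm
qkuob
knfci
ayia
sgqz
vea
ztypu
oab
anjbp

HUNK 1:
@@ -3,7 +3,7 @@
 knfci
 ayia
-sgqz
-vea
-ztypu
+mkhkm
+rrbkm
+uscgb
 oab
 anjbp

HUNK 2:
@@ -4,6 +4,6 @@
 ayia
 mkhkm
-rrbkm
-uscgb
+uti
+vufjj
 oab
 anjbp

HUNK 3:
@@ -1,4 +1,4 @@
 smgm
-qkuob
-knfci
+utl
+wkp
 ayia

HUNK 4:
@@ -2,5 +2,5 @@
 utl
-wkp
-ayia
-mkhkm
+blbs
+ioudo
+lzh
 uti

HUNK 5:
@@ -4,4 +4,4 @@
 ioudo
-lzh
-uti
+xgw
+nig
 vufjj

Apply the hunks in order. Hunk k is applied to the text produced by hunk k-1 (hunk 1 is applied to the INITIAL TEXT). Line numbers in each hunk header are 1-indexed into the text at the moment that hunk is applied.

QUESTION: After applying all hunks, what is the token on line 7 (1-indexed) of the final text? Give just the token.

Hunk 1: at line 3 remove [sgqz,vea,ztypu] add [mkhkm,rrbkm,uscgb] -> 9 lines: smgm qkuob knfci ayia mkhkm rrbkm uscgb oab anjbp
Hunk 2: at line 4 remove [rrbkm,uscgb] add [uti,vufjj] -> 9 lines: smgm qkuob knfci ayia mkhkm uti vufjj oab anjbp
Hunk 3: at line 1 remove [qkuob,knfci] add [utl,wkp] -> 9 lines: smgm utl wkp ayia mkhkm uti vufjj oab anjbp
Hunk 4: at line 2 remove [wkp,ayia,mkhkm] add [blbs,ioudo,lzh] -> 9 lines: smgm utl blbs ioudo lzh uti vufjj oab anjbp
Hunk 5: at line 4 remove [lzh,uti] add [xgw,nig] -> 9 lines: smgm utl blbs ioudo xgw nig vufjj oab anjbp
Final line 7: vufjj

Answer: vufjj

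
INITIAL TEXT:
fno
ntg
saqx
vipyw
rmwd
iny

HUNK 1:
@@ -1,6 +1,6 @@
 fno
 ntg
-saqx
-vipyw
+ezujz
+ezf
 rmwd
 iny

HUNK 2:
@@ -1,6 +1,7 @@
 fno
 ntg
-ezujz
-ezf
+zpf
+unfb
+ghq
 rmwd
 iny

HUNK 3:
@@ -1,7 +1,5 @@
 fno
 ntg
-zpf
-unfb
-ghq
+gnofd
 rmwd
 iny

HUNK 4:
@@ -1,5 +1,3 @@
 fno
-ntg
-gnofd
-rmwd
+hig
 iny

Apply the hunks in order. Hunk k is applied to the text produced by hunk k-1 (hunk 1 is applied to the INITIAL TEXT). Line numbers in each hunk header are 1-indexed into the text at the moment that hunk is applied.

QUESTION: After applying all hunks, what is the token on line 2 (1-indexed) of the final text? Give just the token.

Hunk 1: at line 1 remove [saqx,vipyw] add [ezujz,ezf] -> 6 lines: fno ntg ezujz ezf rmwd iny
Hunk 2: at line 1 remove [ezujz,ezf] add [zpf,unfb,ghq] -> 7 lines: fno ntg zpf unfb ghq rmwd iny
Hunk 3: at line 1 remove [zpf,unfb,ghq] add [gnofd] -> 5 lines: fno ntg gnofd rmwd iny
Hunk 4: at line 1 remove [ntg,gnofd,rmwd] add [hig] -> 3 lines: fno hig iny
Final line 2: hig

Answer: hig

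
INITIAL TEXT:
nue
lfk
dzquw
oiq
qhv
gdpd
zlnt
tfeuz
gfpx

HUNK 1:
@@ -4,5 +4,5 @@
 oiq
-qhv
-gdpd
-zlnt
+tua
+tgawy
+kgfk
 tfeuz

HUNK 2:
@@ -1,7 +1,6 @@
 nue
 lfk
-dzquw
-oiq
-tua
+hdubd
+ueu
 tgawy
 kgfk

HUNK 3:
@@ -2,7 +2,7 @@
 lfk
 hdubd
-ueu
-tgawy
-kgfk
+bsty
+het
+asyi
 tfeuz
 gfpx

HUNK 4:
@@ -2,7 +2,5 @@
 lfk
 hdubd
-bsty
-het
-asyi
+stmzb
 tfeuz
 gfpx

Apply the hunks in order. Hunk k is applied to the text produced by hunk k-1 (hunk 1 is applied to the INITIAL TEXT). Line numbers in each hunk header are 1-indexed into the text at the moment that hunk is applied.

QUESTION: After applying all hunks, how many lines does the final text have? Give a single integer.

Hunk 1: at line 4 remove [qhv,gdpd,zlnt] add [tua,tgawy,kgfk] -> 9 lines: nue lfk dzquw oiq tua tgawy kgfk tfeuz gfpx
Hunk 2: at line 1 remove [dzquw,oiq,tua] add [hdubd,ueu] -> 8 lines: nue lfk hdubd ueu tgawy kgfk tfeuz gfpx
Hunk 3: at line 2 remove [ueu,tgawy,kgfk] add [bsty,het,asyi] -> 8 lines: nue lfk hdubd bsty het asyi tfeuz gfpx
Hunk 4: at line 2 remove [bsty,het,asyi] add [stmzb] -> 6 lines: nue lfk hdubd stmzb tfeuz gfpx
Final line count: 6

Answer: 6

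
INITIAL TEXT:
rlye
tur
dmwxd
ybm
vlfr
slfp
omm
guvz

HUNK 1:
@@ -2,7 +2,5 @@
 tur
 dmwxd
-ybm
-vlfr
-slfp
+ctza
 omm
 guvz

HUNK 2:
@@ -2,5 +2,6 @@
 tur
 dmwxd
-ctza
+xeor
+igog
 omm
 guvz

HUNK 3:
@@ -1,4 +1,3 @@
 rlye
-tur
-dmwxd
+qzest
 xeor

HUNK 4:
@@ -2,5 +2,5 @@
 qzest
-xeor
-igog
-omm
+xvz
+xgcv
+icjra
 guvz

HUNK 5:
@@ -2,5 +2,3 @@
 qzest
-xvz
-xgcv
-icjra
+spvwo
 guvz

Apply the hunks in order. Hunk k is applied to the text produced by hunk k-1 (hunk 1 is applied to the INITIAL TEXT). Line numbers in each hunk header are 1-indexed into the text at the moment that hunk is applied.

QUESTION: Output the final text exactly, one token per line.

Hunk 1: at line 2 remove [ybm,vlfr,slfp] add [ctza] -> 6 lines: rlye tur dmwxd ctza omm guvz
Hunk 2: at line 2 remove [ctza] add [xeor,igog] -> 7 lines: rlye tur dmwxd xeor igog omm guvz
Hunk 3: at line 1 remove [tur,dmwxd] add [qzest] -> 6 lines: rlye qzest xeor igog omm guvz
Hunk 4: at line 2 remove [xeor,igog,omm] add [xvz,xgcv,icjra] -> 6 lines: rlye qzest xvz xgcv icjra guvz
Hunk 5: at line 2 remove [xvz,xgcv,icjra] add [spvwo] -> 4 lines: rlye qzest spvwo guvz

Answer: rlye
qzest
spvwo
guvz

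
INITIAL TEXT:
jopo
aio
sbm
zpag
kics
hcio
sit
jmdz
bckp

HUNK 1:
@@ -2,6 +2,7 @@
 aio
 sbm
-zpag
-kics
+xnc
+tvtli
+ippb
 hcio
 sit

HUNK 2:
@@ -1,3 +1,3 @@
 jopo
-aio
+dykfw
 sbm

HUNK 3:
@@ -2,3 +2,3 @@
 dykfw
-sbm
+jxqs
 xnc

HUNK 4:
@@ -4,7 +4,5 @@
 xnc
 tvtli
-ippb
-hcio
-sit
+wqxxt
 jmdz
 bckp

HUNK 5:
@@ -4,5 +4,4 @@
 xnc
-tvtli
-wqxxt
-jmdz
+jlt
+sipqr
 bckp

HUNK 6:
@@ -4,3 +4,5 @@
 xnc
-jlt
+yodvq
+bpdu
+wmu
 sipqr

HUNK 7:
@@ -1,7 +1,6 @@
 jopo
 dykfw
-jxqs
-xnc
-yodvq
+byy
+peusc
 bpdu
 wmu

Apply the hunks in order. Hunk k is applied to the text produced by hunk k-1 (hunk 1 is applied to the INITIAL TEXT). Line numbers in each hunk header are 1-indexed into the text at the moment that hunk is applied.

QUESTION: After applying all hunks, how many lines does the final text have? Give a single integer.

Hunk 1: at line 2 remove [zpag,kics] add [xnc,tvtli,ippb] -> 10 lines: jopo aio sbm xnc tvtli ippb hcio sit jmdz bckp
Hunk 2: at line 1 remove [aio] add [dykfw] -> 10 lines: jopo dykfw sbm xnc tvtli ippb hcio sit jmdz bckp
Hunk 3: at line 2 remove [sbm] add [jxqs] -> 10 lines: jopo dykfw jxqs xnc tvtli ippb hcio sit jmdz bckp
Hunk 4: at line 4 remove [ippb,hcio,sit] add [wqxxt] -> 8 lines: jopo dykfw jxqs xnc tvtli wqxxt jmdz bckp
Hunk 5: at line 4 remove [tvtli,wqxxt,jmdz] add [jlt,sipqr] -> 7 lines: jopo dykfw jxqs xnc jlt sipqr bckp
Hunk 6: at line 4 remove [jlt] add [yodvq,bpdu,wmu] -> 9 lines: jopo dykfw jxqs xnc yodvq bpdu wmu sipqr bckp
Hunk 7: at line 1 remove [jxqs,xnc,yodvq] add [byy,peusc] -> 8 lines: jopo dykfw byy peusc bpdu wmu sipqr bckp
Final line count: 8

Answer: 8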